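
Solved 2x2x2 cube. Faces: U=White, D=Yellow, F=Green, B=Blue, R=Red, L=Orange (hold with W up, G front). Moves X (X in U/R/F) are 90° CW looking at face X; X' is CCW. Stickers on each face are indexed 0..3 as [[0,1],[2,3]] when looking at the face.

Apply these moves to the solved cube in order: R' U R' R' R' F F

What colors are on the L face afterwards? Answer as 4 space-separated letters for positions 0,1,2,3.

Answer: G R O R

Derivation:
After move 1 (R'): R=RRRR U=WBWB F=GWGW D=YGYG B=YBYB
After move 2 (U): U=WWBB F=RRGW R=YBRR B=OOYB L=GWOO
After move 3 (R'): R=BRYR U=WYBO F=RWGB D=YRYW B=GOGB
After move 4 (R'): R=RRBY U=WGBG F=RYGO D=YWYB B=WORB
After move 5 (R'): R=RYRB U=WRBW F=RGGG D=YYYO B=BOWB
After move 6 (F): F=GRGG U=WROW R=BYWB D=RRYO L=GYOY
After move 7 (F): F=GGGR U=WRYY R=OYWB D=WBYO L=GROR
Query: L face = GROR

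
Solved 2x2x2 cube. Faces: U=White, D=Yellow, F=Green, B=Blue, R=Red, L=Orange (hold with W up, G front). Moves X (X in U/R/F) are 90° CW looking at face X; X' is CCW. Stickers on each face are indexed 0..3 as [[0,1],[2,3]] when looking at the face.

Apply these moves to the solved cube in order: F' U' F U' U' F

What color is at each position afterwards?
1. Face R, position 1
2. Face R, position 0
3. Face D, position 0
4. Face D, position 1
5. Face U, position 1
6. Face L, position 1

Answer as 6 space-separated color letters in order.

After move 1 (F'): F=GGGG U=WWRR R=YRYR D=OOYY L=OWOW
After move 2 (U'): U=WRWR F=OWGG R=GGYR B=YRBB L=BBOW
After move 3 (F): F=GOGW U=WRWB R=WGRR D=YGYY L=BOOO
After move 4 (U'): U=RBWW F=BOGW R=GORR B=WGBB L=YROO
After move 5 (U'): U=BWRW F=YRGW R=BORR B=GOBB L=WGOO
After move 6 (F): F=GYWR U=BWOG R=ROWR D=RBYY L=WYOG
Query 1: R[1] = O
Query 2: R[0] = R
Query 3: D[0] = R
Query 4: D[1] = B
Query 5: U[1] = W
Query 6: L[1] = Y

Answer: O R R B W Y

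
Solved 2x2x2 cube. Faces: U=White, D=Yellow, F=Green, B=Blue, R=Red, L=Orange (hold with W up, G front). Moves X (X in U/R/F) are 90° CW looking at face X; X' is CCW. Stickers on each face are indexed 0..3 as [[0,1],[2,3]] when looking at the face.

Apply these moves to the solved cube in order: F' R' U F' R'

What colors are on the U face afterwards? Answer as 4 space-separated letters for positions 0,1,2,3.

Answer: R O Y O

Derivation:
After move 1 (F'): F=GGGG U=WWRR R=YRYR D=OOYY L=OWOW
After move 2 (R'): R=RRYY U=WBRB F=GWGR D=OGYG B=YBOB
After move 3 (U): U=RWBB F=RRGR R=YBYY B=OWOB L=GWOW
After move 4 (F'): F=RRRG U=RWYY R=GBOY D=WWYG L=GBOB
After move 5 (R'): R=BYGO U=ROYO F=RWRY D=WRYG B=GWWB
Query: U face = ROYO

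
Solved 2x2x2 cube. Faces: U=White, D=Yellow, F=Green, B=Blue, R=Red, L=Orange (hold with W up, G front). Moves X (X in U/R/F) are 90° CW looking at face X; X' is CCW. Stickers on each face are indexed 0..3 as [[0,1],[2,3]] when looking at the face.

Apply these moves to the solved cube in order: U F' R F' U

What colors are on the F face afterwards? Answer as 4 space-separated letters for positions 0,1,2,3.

After move 1 (U): U=WWWW F=RRGG R=BBRR B=OOBB L=GGOO
After move 2 (F'): F=RGRG U=WWBR R=YBYR D=GOYY L=GWOW
After move 3 (R): R=YYRB U=WGBG F=RORY D=GBYO B=ROWB
After move 4 (F'): F=OYRR U=WGYR R=BYGB D=WWYO L=GGOB
After move 5 (U): U=YWRG F=BYRR R=ROGB B=GGWB L=OYOB
Query: F face = BYRR

Answer: B Y R R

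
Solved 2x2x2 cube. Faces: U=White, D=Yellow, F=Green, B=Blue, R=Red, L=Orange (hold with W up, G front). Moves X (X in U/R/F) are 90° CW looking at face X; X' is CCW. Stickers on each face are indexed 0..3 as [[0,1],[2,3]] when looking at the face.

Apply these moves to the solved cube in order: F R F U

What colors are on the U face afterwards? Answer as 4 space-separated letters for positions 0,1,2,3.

Answer: Y W Y G

Derivation:
After move 1 (F): F=GGGG U=WWOO R=WRWR D=RRYY L=OYOY
After move 2 (R): R=WWRR U=WGOG F=GRGY D=RBYB B=OBWB
After move 3 (F): F=GGYR U=WGYY R=OWGR D=RWYB L=OROB
After move 4 (U): U=YWYG F=OWYR R=OBGR B=ORWB L=GGOB
Query: U face = YWYG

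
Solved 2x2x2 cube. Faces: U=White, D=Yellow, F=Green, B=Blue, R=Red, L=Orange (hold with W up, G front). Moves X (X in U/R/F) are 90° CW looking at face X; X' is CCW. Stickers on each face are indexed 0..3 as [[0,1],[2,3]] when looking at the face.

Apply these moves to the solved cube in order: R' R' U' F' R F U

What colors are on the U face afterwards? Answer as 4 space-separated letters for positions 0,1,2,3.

Answer: W Y W B

Derivation:
After move 1 (R'): R=RRRR U=WBWB F=GWGW D=YGYG B=YBYB
After move 2 (R'): R=RRRR U=WYWY F=GBGB D=YWYW B=GBGB
After move 3 (U'): U=YYWW F=OOGB R=GBRR B=RRGB L=GBOO
After move 4 (F'): F=OBOG U=YYGR R=WBYR D=BOYW L=GWOW
After move 5 (R): R=YWRB U=YBGG F=OOOW D=BGYR B=RRYB
After move 6 (F): F=OOWO U=YBWW R=GWGB D=RYYR L=GBOG
After move 7 (U): U=WYWB F=GWWO R=RRGB B=GBYB L=OOOG
Query: U face = WYWB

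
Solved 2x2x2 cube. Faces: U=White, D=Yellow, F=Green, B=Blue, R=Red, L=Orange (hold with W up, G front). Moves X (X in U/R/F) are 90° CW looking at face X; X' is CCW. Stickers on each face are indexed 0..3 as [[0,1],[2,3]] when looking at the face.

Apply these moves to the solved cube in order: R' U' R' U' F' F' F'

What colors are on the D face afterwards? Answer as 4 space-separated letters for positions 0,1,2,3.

Answer: G O Y W

Derivation:
After move 1 (R'): R=RRRR U=WBWB F=GWGW D=YGYG B=YBYB
After move 2 (U'): U=BBWW F=OOGW R=GWRR B=RRYB L=YBOO
After move 3 (R'): R=WRGR U=BYWR F=OBGW D=YOYW B=GRGB
After move 4 (U'): U=YRBW F=YBGW R=OBGR B=WRGB L=GROO
After move 5 (F'): F=BWYG U=YROG R=OBYR D=ROYW L=GWOB
After move 6 (F'): F=WGBY U=YROY R=OBRR D=WBYW L=GGOO
After move 7 (F'): F=GYWB U=YROR R=BBWR D=GOYW L=GYOO
Query: D face = GOYW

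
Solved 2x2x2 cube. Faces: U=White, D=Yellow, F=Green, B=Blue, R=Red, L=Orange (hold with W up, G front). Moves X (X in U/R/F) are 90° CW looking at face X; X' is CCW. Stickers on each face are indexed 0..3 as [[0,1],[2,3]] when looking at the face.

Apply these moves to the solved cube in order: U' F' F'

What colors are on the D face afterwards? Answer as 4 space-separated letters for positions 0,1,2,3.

Answer: W W Y Y

Derivation:
After move 1 (U'): U=WWWW F=OOGG R=GGRR B=RRBB L=BBOO
After move 2 (F'): F=OGOG U=WWGR R=YGYR D=BOYY L=BWOW
After move 3 (F'): F=GGOO U=WWYY R=OGBR D=WWYY L=BROG
Query: D face = WWYY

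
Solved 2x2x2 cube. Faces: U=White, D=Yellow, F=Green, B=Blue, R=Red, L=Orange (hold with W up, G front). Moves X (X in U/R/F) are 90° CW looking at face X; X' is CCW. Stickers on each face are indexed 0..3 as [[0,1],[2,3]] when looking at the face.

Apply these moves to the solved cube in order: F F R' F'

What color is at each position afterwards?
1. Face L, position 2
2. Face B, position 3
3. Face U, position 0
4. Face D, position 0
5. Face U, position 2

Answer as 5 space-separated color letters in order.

Answer: O B W R R

Derivation:
After move 1 (F): F=GGGG U=WWOO R=WRWR D=RRYY L=OYOY
After move 2 (F): F=GGGG U=WWYY R=OROR D=WWYY L=OROR
After move 3 (R'): R=RROO U=WBYB F=GWGY D=WGYG B=YBWB
After move 4 (F'): F=WYGG U=WBRO R=GRWO D=RRYG L=OBOY
Query 1: L[2] = O
Query 2: B[3] = B
Query 3: U[0] = W
Query 4: D[0] = R
Query 5: U[2] = R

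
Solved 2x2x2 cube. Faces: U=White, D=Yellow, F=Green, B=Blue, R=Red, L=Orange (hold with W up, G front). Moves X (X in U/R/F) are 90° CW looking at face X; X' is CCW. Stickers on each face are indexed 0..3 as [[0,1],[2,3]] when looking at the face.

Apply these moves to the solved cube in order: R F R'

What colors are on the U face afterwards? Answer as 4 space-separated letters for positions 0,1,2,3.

After move 1 (R): R=RRRR U=WGWG F=GYGY D=YBYB B=WBWB
After move 2 (F): F=GGYY U=WGOO R=WRGR D=RRYB L=OYOB
After move 3 (R'): R=RRWG U=WWOW F=GGYO D=RGYY B=BBRB
Query: U face = WWOW

Answer: W W O W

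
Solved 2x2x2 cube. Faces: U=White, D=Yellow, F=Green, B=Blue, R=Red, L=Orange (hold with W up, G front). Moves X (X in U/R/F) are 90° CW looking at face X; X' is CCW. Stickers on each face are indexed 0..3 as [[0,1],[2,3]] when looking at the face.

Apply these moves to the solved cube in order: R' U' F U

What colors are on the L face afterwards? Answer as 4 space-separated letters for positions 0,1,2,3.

Answer: G O O G

Derivation:
After move 1 (R'): R=RRRR U=WBWB F=GWGW D=YGYG B=YBYB
After move 2 (U'): U=BBWW F=OOGW R=GWRR B=RRYB L=YBOO
After move 3 (F): F=GOWO U=BBOB R=WWWR D=RGYG L=YYOG
After move 4 (U): U=OBBB F=WWWO R=RRWR B=YYYB L=GOOG
Query: L face = GOOG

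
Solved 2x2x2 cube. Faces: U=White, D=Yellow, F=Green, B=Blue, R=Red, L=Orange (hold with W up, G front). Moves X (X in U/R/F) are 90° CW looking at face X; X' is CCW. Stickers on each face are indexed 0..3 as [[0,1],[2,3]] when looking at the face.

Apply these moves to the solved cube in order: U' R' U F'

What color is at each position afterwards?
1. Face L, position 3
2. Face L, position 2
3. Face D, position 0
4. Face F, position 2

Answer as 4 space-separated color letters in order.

Answer: R O W G

Derivation:
After move 1 (U'): U=WWWW F=OOGG R=GGRR B=RRBB L=BBOO
After move 2 (R'): R=GRGR U=WBWR F=OWGW D=YOYG B=YRYB
After move 3 (U): U=WWRB F=GRGW R=YRGR B=BBYB L=OWOO
After move 4 (F'): F=RWGG U=WWYG R=ORYR D=WOYG L=OBOR
Query 1: L[3] = R
Query 2: L[2] = O
Query 3: D[0] = W
Query 4: F[2] = G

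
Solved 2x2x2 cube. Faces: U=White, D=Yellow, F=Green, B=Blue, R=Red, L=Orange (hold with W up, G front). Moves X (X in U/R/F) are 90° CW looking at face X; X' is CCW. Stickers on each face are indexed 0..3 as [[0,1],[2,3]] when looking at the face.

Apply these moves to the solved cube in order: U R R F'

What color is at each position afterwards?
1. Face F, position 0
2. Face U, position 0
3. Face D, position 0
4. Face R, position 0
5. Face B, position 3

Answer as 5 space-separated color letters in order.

After move 1 (U): U=WWWW F=RRGG R=BBRR B=OOBB L=GGOO
After move 2 (R): R=RBRB U=WRWG F=RYGY D=YBYO B=WOWB
After move 3 (R): R=RRBB U=WYWY F=RBGO D=YWYW B=GORB
After move 4 (F'): F=BORG U=WYRB R=WRYB D=GOYW L=GYOW
Query 1: F[0] = B
Query 2: U[0] = W
Query 3: D[0] = G
Query 4: R[0] = W
Query 5: B[3] = B

Answer: B W G W B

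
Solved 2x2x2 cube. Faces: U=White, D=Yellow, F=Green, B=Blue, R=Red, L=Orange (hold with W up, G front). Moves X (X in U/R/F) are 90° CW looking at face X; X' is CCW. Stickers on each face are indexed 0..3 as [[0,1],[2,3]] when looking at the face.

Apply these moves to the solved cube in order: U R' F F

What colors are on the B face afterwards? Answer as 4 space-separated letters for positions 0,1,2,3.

Answer: Y O Y B

Derivation:
After move 1 (U): U=WWWW F=RRGG R=BBRR B=OOBB L=GGOO
After move 2 (R'): R=BRBR U=WBWO F=RWGW D=YRYG B=YOYB
After move 3 (F): F=GRWW U=WBOG R=WROR D=BBYG L=GYOR
After move 4 (F): F=WGWR U=WBRY R=ORGR D=OWYG L=GBOB
Query: B face = YOYB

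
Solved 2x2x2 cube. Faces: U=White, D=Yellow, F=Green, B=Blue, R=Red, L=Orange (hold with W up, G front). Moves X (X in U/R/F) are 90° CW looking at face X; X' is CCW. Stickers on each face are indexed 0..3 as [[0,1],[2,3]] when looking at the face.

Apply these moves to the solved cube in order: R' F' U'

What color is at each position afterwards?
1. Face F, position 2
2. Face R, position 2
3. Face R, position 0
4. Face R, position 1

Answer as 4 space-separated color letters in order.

After move 1 (R'): R=RRRR U=WBWB F=GWGW D=YGYG B=YBYB
After move 2 (F'): F=WWGG U=WBRR R=GRYR D=OOYG L=OBOW
After move 3 (U'): U=BRWR F=OBGG R=WWYR B=GRYB L=YBOW
Query 1: F[2] = G
Query 2: R[2] = Y
Query 3: R[0] = W
Query 4: R[1] = W

Answer: G Y W W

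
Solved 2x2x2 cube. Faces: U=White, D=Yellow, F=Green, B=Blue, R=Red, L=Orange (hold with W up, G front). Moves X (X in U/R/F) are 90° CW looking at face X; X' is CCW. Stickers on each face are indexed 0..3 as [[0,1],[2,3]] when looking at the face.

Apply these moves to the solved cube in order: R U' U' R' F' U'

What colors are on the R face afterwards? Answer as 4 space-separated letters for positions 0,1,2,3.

Answer: W W Y R

Derivation:
After move 1 (R): R=RRRR U=WGWG F=GYGY D=YBYB B=WBWB
After move 2 (U'): U=GGWW F=OOGY R=GYRR B=RRWB L=WBOO
After move 3 (U'): U=GWGW F=WBGY R=OORR B=GYWB L=RROO
After move 4 (R'): R=OROR U=GWGG F=WWGW D=YBYY B=BYBB
After move 5 (F'): F=WWWG U=GWOO R=BRYR D=ROYY L=RGOG
After move 6 (U'): U=WOGO F=RGWG R=WWYR B=BRBB L=BYOG
Query: R face = WWYR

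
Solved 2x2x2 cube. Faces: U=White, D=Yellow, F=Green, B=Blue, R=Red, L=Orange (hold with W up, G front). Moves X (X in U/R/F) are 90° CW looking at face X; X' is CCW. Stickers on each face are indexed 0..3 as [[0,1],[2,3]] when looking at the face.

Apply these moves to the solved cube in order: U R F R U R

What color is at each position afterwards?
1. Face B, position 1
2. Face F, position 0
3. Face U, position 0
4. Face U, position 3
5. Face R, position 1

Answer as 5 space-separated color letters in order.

After move 1 (U): U=WWWW F=RRGG R=BBRR B=OOBB L=GGOO
After move 2 (R): R=RBRB U=WRWG F=RYGY D=YBYO B=WOWB
After move 3 (F): F=GRYY U=WROG R=WBGB D=RRYO L=GYOB
After move 4 (R): R=GWBB U=WROY F=GRYO D=RWYW B=GORB
After move 5 (U): U=OWYR F=GWYO R=GOBB B=GYRB L=GROB
After move 6 (R): R=BGBO U=OWYO F=GWYW D=RRYG B=RYWB
Query 1: B[1] = Y
Query 2: F[0] = G
Query 3: U[0] = O
Query 4: U[3] = O
Query 5: R[1] = G

Answer: Y G O O G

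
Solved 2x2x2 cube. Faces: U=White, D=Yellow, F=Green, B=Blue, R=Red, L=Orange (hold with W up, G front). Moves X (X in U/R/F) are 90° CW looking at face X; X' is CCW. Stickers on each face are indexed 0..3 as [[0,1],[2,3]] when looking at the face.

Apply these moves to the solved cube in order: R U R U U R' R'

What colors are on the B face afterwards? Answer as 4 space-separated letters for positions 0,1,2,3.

After move 1 (R): R=RRRR U=WGWG F=GYGY D=YBYB B=WBWB
After move 2 (U): U=WWGG F=RRGY R=WBRR B=OOWB L=GYOO
After move 3 (R): R=RWRB U=WRGY F=RBGB D=YWYO B=GOWB
After move 4 (U): U=GWYR F=RWGB R=GORB B=GYWB L=RBOO
After move 5 (U): U=YGRW F=GOGB R=GYRB B=RBWB L=RWOO
After move 6 (R'): R=YBGR U=YWRR F=GGGW D=YOYB B=OBWB
After move 7 (R'): R=BRYG U=YWRO F=GWGR D=YGYW B=BBOB
Query: B face = BBOB

Answer: B B O B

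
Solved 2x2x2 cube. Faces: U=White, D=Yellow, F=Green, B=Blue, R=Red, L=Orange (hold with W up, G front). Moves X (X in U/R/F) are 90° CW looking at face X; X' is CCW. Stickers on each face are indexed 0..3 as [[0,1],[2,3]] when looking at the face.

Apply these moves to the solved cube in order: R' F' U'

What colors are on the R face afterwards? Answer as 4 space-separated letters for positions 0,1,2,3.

Answer: W W Y R

Derivation:
After move 1 (R'): R=RRRR U=WBWB F=GWGW D=YGYG B=YBYB
After move 2 (F'): F=WWGG U=WBRR R=GRYR D=OOYG L=OBOW
After move 3 (U'): U=BRWR F=OBGG R=WWYR B=GRYB L=YBOW
Query: R face = WWYR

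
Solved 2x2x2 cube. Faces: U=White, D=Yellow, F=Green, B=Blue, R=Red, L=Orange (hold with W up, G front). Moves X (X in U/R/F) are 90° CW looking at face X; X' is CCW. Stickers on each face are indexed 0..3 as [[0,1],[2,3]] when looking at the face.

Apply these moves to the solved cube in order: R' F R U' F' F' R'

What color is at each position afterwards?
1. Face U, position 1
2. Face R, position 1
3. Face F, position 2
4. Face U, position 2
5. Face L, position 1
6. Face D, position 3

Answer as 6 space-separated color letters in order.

Answer: B R Y Y R O

Derivation:
After move 1 (R'): R=RRRR U=WBWB F=GWGW D=YGYG B=YBYB
After move 2 (F): F=GGWW U=WBOO R=WRBR D=RRYG L=OYOG
After move 3 (R): R=BWRR U=WGOW F=GRWG D=RYYY B=OBBB
After move 4 (U'): U=GWWO F=OYWG R=GRRR B=BWBB L=OBOG
After move 5 (F'): F=YGOW U=GWGR R=YRRR D=BGYY L=OOOW
After move 6 (F'): F=GWYO U=GWYR R=GRBR D=OWYY L=OROG
After move 7 (R'): R=RRGB U=GBYB F=GWYR D=OWYO B=YWWB
Query 1: U[1] = B
Query 2: R[1] = R
Query 3: F[2] = Y
Query 4: U[2] = Y
Query 5: L[1] = R
Query 6: D[3] = O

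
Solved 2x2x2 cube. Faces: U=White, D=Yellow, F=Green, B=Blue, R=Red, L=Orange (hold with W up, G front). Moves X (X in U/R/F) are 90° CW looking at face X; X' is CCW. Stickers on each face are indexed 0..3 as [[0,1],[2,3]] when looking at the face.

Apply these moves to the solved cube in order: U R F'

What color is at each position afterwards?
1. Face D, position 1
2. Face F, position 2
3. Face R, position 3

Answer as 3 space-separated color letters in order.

Answer: O R B

Derivation:
After move 1 (U): U=WWWW F=RRGG R=BBRR B=OOBB L=GGOO
After move 2 (R): R=RBRB U=WRWG F=RYGY D=YBYO B=WOWB
After move 3 (F'): F=YYRG U=WRRR R=BBYB D=GOYO L=GGOW
Query 1: D[1] = O
Query 2: F[2] = R
Query 3: R[3] = B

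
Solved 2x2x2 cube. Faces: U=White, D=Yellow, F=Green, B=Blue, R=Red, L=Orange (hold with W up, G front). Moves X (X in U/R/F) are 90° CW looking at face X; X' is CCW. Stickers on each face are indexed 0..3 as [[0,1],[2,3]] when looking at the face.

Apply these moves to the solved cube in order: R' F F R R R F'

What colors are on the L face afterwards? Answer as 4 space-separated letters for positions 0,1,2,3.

Answer: O Y O G

Derivation:
After move 1 (R'): R=RRRR U=WBWB F=GWGW D=YGYG B=YBYB
After move 2 (F): F=GGWW U=WBOO R=WRBR D=RRYG L=OYOG
After move 3 (F): F=WGWG U=WBGY R=OROR D=BWYG L=OROR
After move 4 (R): R=OORR U=WGGG F=WWWG D=BYYY B=YBBB
After move 5 (R): R=RORO U=WWGG F=WYWY D=BBYY B=GBGB
After move 6 (R): R=RROO U=WYGY F=WBWY D=BGYG B=GBWB
After move 7 (F'): F=BYWW U=WYRO R=GRBO D=RRYG L=OYOG
Query: L face = OYOG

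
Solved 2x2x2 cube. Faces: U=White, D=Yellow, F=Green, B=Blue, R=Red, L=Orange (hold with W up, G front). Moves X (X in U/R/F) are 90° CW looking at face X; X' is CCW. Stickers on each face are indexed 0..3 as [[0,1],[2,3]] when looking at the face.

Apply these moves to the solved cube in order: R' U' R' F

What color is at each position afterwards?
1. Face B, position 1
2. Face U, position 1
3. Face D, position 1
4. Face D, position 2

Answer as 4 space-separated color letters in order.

Answer: R Y W Y

Derivation:
After move 1 (R'): R=RRRR U=WBWB F=GWGW D=YGYG B=YBYB
After move 2 (U'): U=BBWW F=OOGW R=GWRR B=RRYB L=YBOO
After move 3 (R'): R=WRGR U=BYWR F=OBGW D=YOYW B=GRGB
After move 4 (F): F=GOWB U=BYOB R=WRRR D=GWYW L=YYOO
Query 1: B[1] = R
Query 2: U[1] = Y
Query 3: D[1] = W
Query 4: D[2] = Y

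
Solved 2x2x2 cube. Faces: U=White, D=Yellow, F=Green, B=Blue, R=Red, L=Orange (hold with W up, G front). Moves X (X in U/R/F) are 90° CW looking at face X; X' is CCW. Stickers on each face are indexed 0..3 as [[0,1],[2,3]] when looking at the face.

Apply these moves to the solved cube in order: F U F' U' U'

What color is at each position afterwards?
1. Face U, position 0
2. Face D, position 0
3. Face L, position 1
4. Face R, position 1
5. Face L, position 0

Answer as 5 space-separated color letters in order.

After move 1 (F): F=GGGG U=WWOO R=WRWR D=RRYY L=OYOY
After move 2 (U): U=OWOW F=WRGG R=BBWR B=OYBB L=GGOY
After move 3 (F'): F=RGWG U=OWBW R=RBRR D=GYYY L=GWOO
After move 4 (U'): U=WWOB F=GWWG R=RGRR B=RBBB L=OYOO
After move 5 (U'): U=WBWO F=OYWG R=GWRR B=RGBB L=RBOO
Query 1: U[0] = W
Query 2: D[0] = G
Query 3: L[1] = B
Query 4: R[1] = W
Query 5: L[0] = R

Answer: W G B W R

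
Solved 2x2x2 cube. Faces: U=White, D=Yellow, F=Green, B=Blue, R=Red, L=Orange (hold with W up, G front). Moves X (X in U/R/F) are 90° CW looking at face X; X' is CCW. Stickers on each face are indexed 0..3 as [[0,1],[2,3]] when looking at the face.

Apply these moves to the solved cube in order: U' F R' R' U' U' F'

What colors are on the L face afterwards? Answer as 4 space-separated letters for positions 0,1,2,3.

After move 1 (U'): U=WWWW F=OOGG R=GGRR B=RRBB L=BBOO
After move 2 (F): F=GOGO U=WWOB R=WGWR D=RGYY L=BYOY
After move 3 (R'): R=GRWW U=WBOR F=GWGB D=ROYO B=YRGB
After move 4 (R'): R=RWGW U=WGOY F=GBGR D=RWYB B=OROB
After move 5 (U'): U=GYWO F=BYGR R=GBGW B=RWOB L=OROY
After move 6 (U'): U=YOGW F=ORGR R=BYGW B=GBOB L=RWOY
After move 7 (F'): F=RROG U=YOBG R=WYRW D=WYYB L=RWOG
Query: L face = RWOG

Answer: R W O G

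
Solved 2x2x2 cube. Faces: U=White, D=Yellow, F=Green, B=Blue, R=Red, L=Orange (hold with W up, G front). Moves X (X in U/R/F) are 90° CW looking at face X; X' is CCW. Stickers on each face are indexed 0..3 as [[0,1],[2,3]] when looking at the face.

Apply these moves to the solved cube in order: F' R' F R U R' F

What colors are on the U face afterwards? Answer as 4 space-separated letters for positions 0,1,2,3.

Answer: W B G R

Derivation:
After move 1 (F'): F=GGGG U=WWRR R=YRYR D=OOYY L=OWOW
After move 2 (R'): R=RRYY U=WBRB F=GWGR D=OGYG B=YBOB
After move 3 (F): F=GGRW U=WBWW R=RRBY D=YRYG L=OOOG
After move 4 (R): R=BRYR U=WGWW F=GRRG D=YOYY B=WBBB
After move 5 (U): U=WWWG F=BRRG R=WBYR B=OOBB L=GROG
After move 6 (R'): R=BRWY U=WBWO F=BWRG D=YRYG B=YOOB
After move 7 (F): F=RBGW U=WBGR R=WROY D=WBYG L=GYOR
Query: U face = WBGR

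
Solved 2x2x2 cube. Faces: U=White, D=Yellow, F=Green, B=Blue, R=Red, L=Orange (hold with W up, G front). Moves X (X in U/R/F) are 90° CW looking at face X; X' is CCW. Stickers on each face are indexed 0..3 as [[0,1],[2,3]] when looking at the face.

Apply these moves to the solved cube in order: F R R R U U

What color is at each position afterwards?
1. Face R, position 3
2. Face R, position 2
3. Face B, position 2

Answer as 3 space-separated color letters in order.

After move 1 (F): F=GGGG U=WWOO R=WRWR D=RRYY L=OYOY
After move 2 (R): R=WWRR U=WGOG F=GRGY D=RBYB B=OBWB
After move 3 (R): R=RWRW U=WROY F=GBGB D=RWYO B=GBGB
After move 4 (R): R=RRWW U=WBOB F=GWGO D=RGYG B=YBRB
After move 5 (U): U=OWBB F=RRGO R=YBWW B=OYRB L=GWOY
After move 6 (U): U=BOBW F=YBGO R=OYWW B=GWRB L=RROY
Query 1: R[3] = W
Query 2: R[2] = W
Query 3: B[2] = R

Answer: W W R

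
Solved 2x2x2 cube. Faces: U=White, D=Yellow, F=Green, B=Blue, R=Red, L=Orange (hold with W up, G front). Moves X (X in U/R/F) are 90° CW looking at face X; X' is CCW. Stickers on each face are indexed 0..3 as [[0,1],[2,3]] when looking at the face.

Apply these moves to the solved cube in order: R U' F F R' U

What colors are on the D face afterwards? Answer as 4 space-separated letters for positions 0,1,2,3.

Answer: W G Y O

Derivation:
After move 1 (R): R=RRRR U=WGWG F=GYGY D=YBYB B=WBWB
After move 2 (U'): U=GGWW F=OOGY R=GYRR B=RRWB L=WBOO
After move 3 (F): F=GOYO U=GGOB R=WYWR D=RGYB L=WYOB
After move 4 (F): F=YGOO U=GGBY R=OYBR D=WWYB L=WROG
After move 5 (R'): R=YROB U=GWBR F=YGOY D=WGYO B=BRWB
After move 6 (U): U=BGRW F=YROY R=BROB B=WRWB L=YGOG
Query: D face = WGYO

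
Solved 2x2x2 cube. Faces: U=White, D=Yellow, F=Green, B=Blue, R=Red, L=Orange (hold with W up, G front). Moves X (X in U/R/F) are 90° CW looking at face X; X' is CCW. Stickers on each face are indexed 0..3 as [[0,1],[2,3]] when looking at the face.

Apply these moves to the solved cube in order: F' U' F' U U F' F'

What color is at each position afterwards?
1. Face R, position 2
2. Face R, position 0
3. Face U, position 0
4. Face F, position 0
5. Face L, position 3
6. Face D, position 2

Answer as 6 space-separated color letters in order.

Answer: G W Y G B Y

Derivation:
After move 1 (F'): F=GGGG U=WWRR R=YRYR D=OOYY L=OWOW
After move 2 (U'): U=WRWR F=OWGG R=GGYR B=YRBB L=BBOW
After move 3 (F'): F=WGOG U=WRGY R=OGOR D=BWYY L=BROW
After move 4 (U): U=GWYR F=OGOG R=YROR B=BRBB L=WGOW
After move 5 (U): U=YGRW F=YROG R=BROR B=WGBB L=OGOW
After move 6 (F'): F=RGYO U=YGBO R=WRBR D=GWYY L=OWOR
After move 7 (F'): F=GORY U=YGWB R=WRGR D=WRYY L=OOOB
Query 1: R[2] = G
Query 2: R[0] = W
Query 3: U[0] = Y
Query 4: F[0] = G
Query 5: L[3] = B
Query 6: D[2] = Y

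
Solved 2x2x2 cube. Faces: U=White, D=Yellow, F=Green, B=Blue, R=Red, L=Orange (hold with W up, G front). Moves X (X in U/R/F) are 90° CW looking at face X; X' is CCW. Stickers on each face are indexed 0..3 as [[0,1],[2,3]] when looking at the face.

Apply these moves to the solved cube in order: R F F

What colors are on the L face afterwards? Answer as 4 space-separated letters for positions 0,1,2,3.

Answer: O R O R

Derivation:
After move 1 (R): R=RRRR U=WGWG F=GYGY D=YBYB B=WBWB
After move 2 (F): F=GGYY U=WGOO R=WRGR D=RRYB L=OYOB
After move 3 (F): F=YGYG U=WGBY R=OROR D=GWYB L=OROR
Query: L face = OROR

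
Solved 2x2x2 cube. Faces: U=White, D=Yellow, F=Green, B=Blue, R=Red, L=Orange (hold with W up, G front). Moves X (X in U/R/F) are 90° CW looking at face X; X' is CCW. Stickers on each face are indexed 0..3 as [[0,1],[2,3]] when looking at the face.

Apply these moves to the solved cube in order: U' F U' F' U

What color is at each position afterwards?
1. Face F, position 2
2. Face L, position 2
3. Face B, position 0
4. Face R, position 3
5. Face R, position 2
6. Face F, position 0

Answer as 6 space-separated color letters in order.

Answer: B O R R R G

Derivation:
After move 1 (U'): U=WWWW F=OOGG R=GGRR B=RRBB L=BBOO
After move 2 (F): F=GOGO U=WWOB R=WGWR D=RGYY L=BYOY
After move 3 (U'): U=WBWO F=BYGO R=GOWR B=WGBB L=RROY
After move 4 (F'): F=YOBG U=WBGW R=GORR D=RYYY L=ROOW
After move 5 (U): U=GWWB F=GOBG R=WGRR B=ROBB L=YOOW
Query 1: F[2] = B
Query 2: L[2] = O
Query 3: B[0] = R
Query 4: R[3] = R
Query 5: R[2] = R
Query 6: F[0] = G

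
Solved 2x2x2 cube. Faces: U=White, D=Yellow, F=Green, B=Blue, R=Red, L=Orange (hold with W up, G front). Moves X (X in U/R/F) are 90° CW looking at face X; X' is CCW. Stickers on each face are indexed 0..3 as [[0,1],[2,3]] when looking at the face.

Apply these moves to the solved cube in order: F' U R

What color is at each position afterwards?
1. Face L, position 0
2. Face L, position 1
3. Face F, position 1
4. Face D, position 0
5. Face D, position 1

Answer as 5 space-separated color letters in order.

After move 1 (F'): F=GGGG U=WWRR R=YRYR D=OOYY L=OWOW
After move 2 (U): U=RWRW F=YRGG R=BBYR B=OWBB L=GGOW
After move 3 (R): R=YBRB U=RRRG F=YOGY D=OBYO B=WWWB
Query 1: L[0] = G
Query 2: L[1] = G
Query 3: F[1] = O
Query 4: D[0] = O
Query 5: D[1] = B

Answer: G G O O B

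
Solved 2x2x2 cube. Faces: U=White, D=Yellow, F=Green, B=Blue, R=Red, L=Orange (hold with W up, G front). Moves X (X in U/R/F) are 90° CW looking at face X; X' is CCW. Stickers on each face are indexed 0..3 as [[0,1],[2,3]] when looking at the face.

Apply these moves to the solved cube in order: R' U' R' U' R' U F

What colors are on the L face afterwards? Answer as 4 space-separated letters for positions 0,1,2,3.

Answer: Y Y O B

Derivation:
After move 1 (R'): R=RRRR U=WBWB F=GWGW D=YGYG B=YBYB
After move 2 (U'): U=BBWW F=OOGW R=GWRR B=RRYB L=YBOO
After move 3 (R'): R=WRGR U=BYWR F=OBGW D=YOYW B=GRGB
After move 4 (U'): U=YRBW F=YBGW R=OBGR B=WRGB L=GROO
After move 5 (R'): R=BROG U=YGBW F=YRGW D=YBYW B=WROB
After move 6 (U): U=BYWG F=BRGW R=WROG B=GROB L=YROO
After move 7 (F): F=GBWR U=BYOR R=WRGG D=OWYW L=YYOB
Query: L face = YYOB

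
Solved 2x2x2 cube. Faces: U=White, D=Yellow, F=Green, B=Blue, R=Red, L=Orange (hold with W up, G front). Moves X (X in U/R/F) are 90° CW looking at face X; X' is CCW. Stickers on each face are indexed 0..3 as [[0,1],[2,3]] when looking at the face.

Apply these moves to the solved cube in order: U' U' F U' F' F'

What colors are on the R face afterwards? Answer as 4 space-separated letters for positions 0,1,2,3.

After move 1 (U'): U=WWWW F=OOGG R=GGRR B=RRBB L=BBOO
After move 2 (U'): U=WWWW F=BBGG R=OORR B=GGBB L=RROO
After move 3 (F): F=GBGB U=WWOR R=WOWR D=ROYY L=RYOY
After move 4 (U'): U=WRWO F=RYGB R=GBWR B=WOBB L=GGOY
After move 5 (F'): F=YBRG U=WRGW R=OBRR D=GYYY L=GOOW
After move 6 (F'): F=BGYR U=WROR R=YBGR D=OWYY L=GWOG
Query: R face = YBGR

Answer: Y B G R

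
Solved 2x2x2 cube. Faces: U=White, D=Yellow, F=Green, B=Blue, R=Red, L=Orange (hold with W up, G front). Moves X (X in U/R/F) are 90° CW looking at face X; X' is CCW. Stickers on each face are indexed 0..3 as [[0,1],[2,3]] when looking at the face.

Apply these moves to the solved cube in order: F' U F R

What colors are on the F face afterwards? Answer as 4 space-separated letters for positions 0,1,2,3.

Answer: G B G Y

Derivation:
After move 1 (F'): F=GGGG U=WWRR R=YRYR D=OOYY L=OWOW
After move 2 (U): U=RWRW F=YRGG R=BBYR B=OWBB L=GGOW
After move 3 (F): F=GYGR U=RWWG R=RBWR D=YBYY L=GOOO
After move 4 (R): R=WRRB U=RYWR F=GBGY D=YBYO B=GWWB
Query: F face = GBGY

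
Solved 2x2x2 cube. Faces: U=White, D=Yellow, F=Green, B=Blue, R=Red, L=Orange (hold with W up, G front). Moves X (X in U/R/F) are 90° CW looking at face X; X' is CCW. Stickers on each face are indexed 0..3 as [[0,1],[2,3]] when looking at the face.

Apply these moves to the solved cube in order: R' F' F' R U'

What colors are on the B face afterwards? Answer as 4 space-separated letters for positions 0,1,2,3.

Answer: O O B B

Derivation:
After move 1 (R'): R=RRRR U=WBWB F=GWGW D=YGYG B=YBYB
After move 2 (F'): F=WWGG U=WBRR R=GRYR D=OOYG L=OBOW
After move 3 (F'): F=WGWG U=WBGY R=OROR D=BWYG L=OROR
After move 4 (R): R=OORR U=WGGG F=WWWG D=BYYY B=YBBB
After move 5 (U'): U=GGWG F=ORWG R=WWRR B=OOBB L=YBOR
Query: B face = OOBB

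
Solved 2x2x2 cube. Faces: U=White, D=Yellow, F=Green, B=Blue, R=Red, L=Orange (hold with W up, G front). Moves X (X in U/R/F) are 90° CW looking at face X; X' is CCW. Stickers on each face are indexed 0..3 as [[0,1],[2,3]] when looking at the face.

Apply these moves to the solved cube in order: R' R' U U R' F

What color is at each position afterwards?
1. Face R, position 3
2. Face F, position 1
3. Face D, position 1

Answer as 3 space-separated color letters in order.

After move 1 (R'): R=RRRR U=WBWB F=GWGW D=YGYG B=YBYB
After move 2 (R'): R=RRRR U=WYWY F=GBGB D=YWYW B=GBGB
After move 3 (U): U=WWYY F=RRGB R=GBRR B=OOGB L=GBOO
After move 4 (U): U=YWYW F=GBGB R=OORR B=GBGB L=RROO
After move 5 (R'): R=OROR U=YGYG F=GWGW D=YBYB B=WBWB
After move 6 (F): F=GGWW U=YGOR R=YRGR D=OOYB L=RYOB
Query 1: R[3] = R
Query 2: F[1] = G
Query 3: D[1] = O

Answer: R G O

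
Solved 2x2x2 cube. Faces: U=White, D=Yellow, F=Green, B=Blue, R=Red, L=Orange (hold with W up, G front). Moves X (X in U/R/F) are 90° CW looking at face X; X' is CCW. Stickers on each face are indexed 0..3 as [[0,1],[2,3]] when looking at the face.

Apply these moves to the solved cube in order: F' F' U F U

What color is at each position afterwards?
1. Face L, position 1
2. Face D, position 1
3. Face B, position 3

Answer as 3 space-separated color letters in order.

Answer: O B B

Derivation:
After move 1 (F'): F=GGGG U=WWRR R=YRYR D=OOYY L=OWOW
After move 2 (F'): F=GGGG U=WWYY R=OROR D=WWYY L=OROR
After move 3 (U): U=YWYW F=ORGG R=BBOR B=ORBB L=GGOR
After move 4 (F): F=GOGR U=YWRG R=YBWR D=OBYY L=GWOW
After move 5 (U): U=RYGW F=YBGR R=ORWR B=GWBB L=GOOW
Query 1: L[1] = O
Query 2: D[1] = B
Query 3: B[3] = B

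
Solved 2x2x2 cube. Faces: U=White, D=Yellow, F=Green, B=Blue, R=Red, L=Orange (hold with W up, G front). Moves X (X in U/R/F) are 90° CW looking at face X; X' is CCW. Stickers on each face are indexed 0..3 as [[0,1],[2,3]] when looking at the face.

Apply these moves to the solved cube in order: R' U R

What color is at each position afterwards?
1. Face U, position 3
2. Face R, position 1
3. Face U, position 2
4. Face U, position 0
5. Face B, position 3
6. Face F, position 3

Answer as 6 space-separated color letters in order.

After move 1 (R'): R=RRRR U=WBWB F=GWGW D=YGYG B=YBYB
After move 2 (U): U=WWBB F=RRGW R=YBRR B=OOYB L=GWOO
After move 3 (R): R=RYRB U=WRBW F=RGGG D=YYYO B=BOWB
Query 1: U[3] = W
Query 2: R[1] = Y
Query 3: U[2] = B
Query 4: U[0] = W
Query 5: B[3] = B
Query 6: F[3] = G

Answer: W Y B W B G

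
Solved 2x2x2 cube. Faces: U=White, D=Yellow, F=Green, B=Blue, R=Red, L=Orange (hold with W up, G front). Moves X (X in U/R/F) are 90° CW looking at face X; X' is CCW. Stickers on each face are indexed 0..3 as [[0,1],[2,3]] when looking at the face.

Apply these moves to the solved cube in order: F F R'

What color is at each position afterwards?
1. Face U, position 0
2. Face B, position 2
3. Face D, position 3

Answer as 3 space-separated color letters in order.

Answer: W W G

Derivation:
After move 1 (F): F=GGGG U=WWOO R=WRWR D=RRYY L=OYOY
After move 2 (F): F=GGGG U=WWYY R=OROR D=WWYY L=OROR
After move 3 (R'): R=RROO U=WBYB F=GWGY D=WGYG B=YBWB
Query 1: U[0] = W
Query 2: B[2] = W
Query 3: D[3] = G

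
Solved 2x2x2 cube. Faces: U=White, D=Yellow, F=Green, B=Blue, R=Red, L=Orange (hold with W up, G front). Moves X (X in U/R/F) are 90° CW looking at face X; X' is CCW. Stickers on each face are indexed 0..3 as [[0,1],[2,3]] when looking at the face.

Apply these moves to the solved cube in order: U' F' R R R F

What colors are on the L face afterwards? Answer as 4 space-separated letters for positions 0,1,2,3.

Answer: B B O G

Derivation:
After move 1 (U'): U=WWWW F=OOGG R=GGRR B=RRBB L=BBOO
After move 2 (F'): F=OGOG U=WWGR R=YGYR D=BOYY L=BWOW
After move 3 (R): R=YYRG U=WGGG F=OOOY D=BBYR B=RRWB
After move 4 (R): R=RYGY U=WOGY F=OBOR D=BWYR B=GRGB
After move 5 (R): R=GRYY U=WBGR F=OWOR D=BGYG B=YROB
After move 6 (F): F=OORW U=WBWW R=GRRY D=YGYG L=BBOG
Query: L face = BBOG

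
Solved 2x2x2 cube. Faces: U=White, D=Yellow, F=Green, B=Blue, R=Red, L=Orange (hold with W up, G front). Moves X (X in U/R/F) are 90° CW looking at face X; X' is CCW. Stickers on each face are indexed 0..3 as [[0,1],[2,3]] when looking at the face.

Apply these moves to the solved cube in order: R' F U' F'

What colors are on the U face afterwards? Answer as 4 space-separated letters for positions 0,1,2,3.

After move 1 (R'): R=RRRR U=WBWB F=GWGW D=YGYG B=YBYB
After move 2 (F): F=GGWW U=WBOO R=WRBR D=RRYG L=OYOG
After move 3 (U'): U=BOWO F=OYWW R=GGBR B=WRYB L=YBOG
After move 4 (F'): F=YWOW U=BOGB R=RGRR D=BGYG L=YOOW
Query: U face = BOGB

Answer: B O G B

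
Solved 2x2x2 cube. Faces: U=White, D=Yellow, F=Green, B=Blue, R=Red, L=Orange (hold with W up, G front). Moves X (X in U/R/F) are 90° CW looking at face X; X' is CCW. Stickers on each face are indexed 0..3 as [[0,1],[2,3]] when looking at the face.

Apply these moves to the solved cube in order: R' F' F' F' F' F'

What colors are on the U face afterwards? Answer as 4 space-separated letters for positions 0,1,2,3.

Answer: W B R R

Derivation:
After move 1 (R'): R=RRRR U=WBWB F=GWGW D=YGYG B=YBYB
After move 2 (F'): F=WWGG U=WBRR R=GRYR D=OOYG L=OBOW
After move 3 (F'): F=WGWG U=WBGY R=OROR D=BWYG L=OROR
After move 4 (F'): F=GGWW U=WBOO R=WRBR D=RRYG L=OYOG
After move 5 (F'): F=GWGW U=WBWB R=RRRR D=YGYG L=OOOO
After move 6 (F'): F=WWGG U=WBRR R=GRYR D=OOYG L=OBOW
Query: U face = WBRR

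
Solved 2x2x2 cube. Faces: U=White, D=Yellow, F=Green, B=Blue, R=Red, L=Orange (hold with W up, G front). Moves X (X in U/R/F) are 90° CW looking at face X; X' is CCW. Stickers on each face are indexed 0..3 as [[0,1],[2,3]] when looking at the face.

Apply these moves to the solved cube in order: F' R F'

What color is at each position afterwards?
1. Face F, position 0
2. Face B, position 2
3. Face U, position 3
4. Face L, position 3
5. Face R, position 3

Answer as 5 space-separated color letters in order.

After move 1 (F'): F=GGGG U=WWRR R=YRYR D=OOYY L=OWOW
After move 2 (R): R=YYRR U=WGRG F=GOGY D=OBYB B=RBWB
After move 3 (F'): F=OYGG U=WGYR R=BYOR D=WWYB L=OGOR
Query 1: F[0] = O
Query 2: B[2] = W
Query 3: U[3] = R
Query 4: L[3] = R
Query 5: R[3] = R

Answer: O W R R R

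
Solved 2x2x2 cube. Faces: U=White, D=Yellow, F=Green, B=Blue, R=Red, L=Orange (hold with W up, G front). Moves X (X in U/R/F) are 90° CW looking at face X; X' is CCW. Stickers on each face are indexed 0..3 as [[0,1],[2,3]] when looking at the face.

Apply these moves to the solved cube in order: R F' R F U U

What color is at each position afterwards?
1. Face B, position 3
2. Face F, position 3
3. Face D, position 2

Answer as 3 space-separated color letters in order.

Answer: B O Y

Derivation:
After move 1 (R): R=RRRR U=WGWG F=GYGY D=YBYB B=WBWB
After move 2 (F'): F=YYGG U=WGRR R=BRYR D=OOYB L=OGOW
After move 3 (R): R=YBRR U=WYRG F=YOGB D=OWYW B=RBGB
After move 4 (F): F=GYBO U=WYWG R=RBGR D=RYYW L=OOOW
After move 5 (U): U=WWGY F=RBBO R=RBGR B=OOGB L=GYOW
After move 6 (U): U=GWYW F=RBBO R=OOGR B=GYGB L=RBOW
Query 1: B[3] = B
Query 2: F[3] = O
Query 3: D[2] = Y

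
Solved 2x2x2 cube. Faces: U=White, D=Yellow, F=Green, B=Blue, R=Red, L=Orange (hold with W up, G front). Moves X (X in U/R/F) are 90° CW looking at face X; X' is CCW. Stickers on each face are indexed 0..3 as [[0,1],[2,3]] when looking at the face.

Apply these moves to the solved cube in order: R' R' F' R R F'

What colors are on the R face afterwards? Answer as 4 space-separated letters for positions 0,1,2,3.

Answer: Y Y O W

Derivation:
After move 1 (R'): R=RRRR U=WBWB F=GWGW D=YGYG B=YBYB
After move 2 (R'): R=RRRR U=WYWY F=GBGB D=YWYW B=GBGB
After move 3 (F'): F=BBGG U=WYRR R=WRYR D=OOYW L=OYOW
After move 4 (R): R=YWRR U=WBRG F=BOGW D=OGYG B=RBYB
After move 5 (R): R=RYRW U=WORW F=BGGG D=OYYR B=GBBB
After move 6 (F'): F=GGBG U=WORR R=YYOW D=YWYR L=OWOR
Query: R face = YYOW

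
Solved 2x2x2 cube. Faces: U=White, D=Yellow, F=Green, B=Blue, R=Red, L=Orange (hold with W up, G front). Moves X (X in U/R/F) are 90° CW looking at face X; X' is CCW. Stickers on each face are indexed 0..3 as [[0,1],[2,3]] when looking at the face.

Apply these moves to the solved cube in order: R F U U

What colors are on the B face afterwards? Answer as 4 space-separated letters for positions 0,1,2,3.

Answer: G G W B

Derivation:
After move 1 (R): R=RRRR U=WGWG F=GYGY D=YBYB B=WBWB
After move 2 (F): F=GGYY U=WGOO R=WRGR D=RRYB L=OYOB
After move 3 (U): U=OWOG F=WRYY R=WBGR B=OYWB L=GGOB
After move 4 (U): U=OOGW F=WBYY R=OYGR B=GGWB L=WROB
Query: B face = GGWB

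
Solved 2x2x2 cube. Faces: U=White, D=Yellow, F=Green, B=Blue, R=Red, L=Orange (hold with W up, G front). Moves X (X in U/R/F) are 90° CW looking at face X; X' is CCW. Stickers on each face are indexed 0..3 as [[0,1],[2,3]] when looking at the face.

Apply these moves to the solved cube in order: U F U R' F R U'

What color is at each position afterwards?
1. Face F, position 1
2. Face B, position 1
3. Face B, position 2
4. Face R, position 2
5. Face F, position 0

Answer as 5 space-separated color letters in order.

Answer: R G B W G

Derivation:
After move 1 (U): U=WWWW F=RRGG R=BBRR B=OOBB L=GGOO
After move 2 (F): F=GRGR U=WWOG R=WBWR D=RBYY L=GYOY
After move 3 (U): U=OWGW F=WBGR R=OOWR B=GYBB L=GROY
After move 4 (R'): R=OROW U=OBGG F=WWGW D=RBYR B=YYBB
After move 5 (F): F=GWWW U=OBYR R=GRGW D=OOYR L=GROB
After move 6 (R): R=GGWR U=OWYW F=GOWR D=OBYY B=RYBB
After move 7 (U'): U=WWOY F=GRWR R=GOWR B=GGBB L=RYOB
Query 1: F[1] = R
Query 2: B[1] = G
Query 3: B[2] = B
Query 4: R[2] = W
Query 5: F[0] = G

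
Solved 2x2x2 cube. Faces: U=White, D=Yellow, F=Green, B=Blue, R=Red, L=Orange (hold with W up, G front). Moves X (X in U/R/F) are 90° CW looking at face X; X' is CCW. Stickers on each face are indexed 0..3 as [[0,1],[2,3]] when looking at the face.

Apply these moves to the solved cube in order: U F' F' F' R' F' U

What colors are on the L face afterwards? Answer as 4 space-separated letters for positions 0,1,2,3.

Answer: W G O O

Derivation:
After move 1 (U): U=WWWW F=RRGG R=BBRR B=OOBB L=GGOO
After move 2 (F'): F=RGRG U=WWBR R=YBYR D=GOYY L=GWOW
After move 3 (F'): F=GGRR U=WWYY R=OBGR D=WWYY L=GROB
After move 4 (F'): F=GRGR U=WWOG R=WBWR D=RBYY L=GYOY
After move 5 (R'): R=BRWW U=WBOO F=GWGG D=RRYR B=YOBB
After move 6 (F'): F=WGGG U=WBBW R=RRRW D=YYYR L=GOOO
After move 7 (U): U=BWWB F=RRGG R=YORW B=GOBB L=WGOO
Query: L face = WGOO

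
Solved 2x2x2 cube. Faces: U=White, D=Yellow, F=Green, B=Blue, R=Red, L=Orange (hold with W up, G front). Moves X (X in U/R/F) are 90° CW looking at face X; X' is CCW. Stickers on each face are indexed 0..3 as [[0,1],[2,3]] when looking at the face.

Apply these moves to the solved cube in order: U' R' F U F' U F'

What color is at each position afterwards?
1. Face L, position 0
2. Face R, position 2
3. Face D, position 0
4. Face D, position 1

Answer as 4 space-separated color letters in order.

Answer: R O W B

Derivation:
After move 1 (U'): U=WWWW F=OOGG R=GGRR B=RRBB L=BBOO
After move 2 (R'): R=GRGR U=WBWR F=OWGW D=YOYG B=YRYB
After move 3 (F): F=GOWW U=WBOB R=WRRR D=GGYG L=BYOO
After move 4 (U): U=OWBB F=WRWW R=YRRR B=BYYB L=GOOO
After move 5 (F'): F=RWWW U=OWYR R=GRGR D=OOYG L=GBOB
After move 6 (U): U=YORW F=GRWW R=BYGR B=GBYB L=RWOB
After move 7 (F'): F=RWGW U=YOBG R=OYOR D=WBYG L=RWOR
Query 1: L[0] = R
Query 2: R[2] = O
Query 3: D[0] = W
Query 4: D[1] = B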